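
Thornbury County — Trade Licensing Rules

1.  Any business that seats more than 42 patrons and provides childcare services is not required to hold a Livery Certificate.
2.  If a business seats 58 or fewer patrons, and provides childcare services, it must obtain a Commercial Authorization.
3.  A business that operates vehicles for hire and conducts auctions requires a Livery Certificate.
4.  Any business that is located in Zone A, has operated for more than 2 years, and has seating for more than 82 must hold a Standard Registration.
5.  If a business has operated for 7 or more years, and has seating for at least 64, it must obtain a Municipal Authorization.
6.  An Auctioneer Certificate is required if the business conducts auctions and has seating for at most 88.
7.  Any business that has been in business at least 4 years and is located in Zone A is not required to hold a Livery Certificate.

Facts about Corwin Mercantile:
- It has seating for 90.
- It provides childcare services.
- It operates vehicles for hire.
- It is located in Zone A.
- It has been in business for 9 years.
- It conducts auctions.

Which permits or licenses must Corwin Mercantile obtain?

Municipal Authorization, Standard Registration

1. seating 90 > 42; provides childcare services → exempt from Livery Certificate.
2. seating 90 > 58; provides childcare services → Commercial Authorization not required.
3. operates vehicles for hire; conducts auctions → Livery Certificate required.
4. is located in Zone A; years in business 9 > 2; seating 90 > 82 → Standard Registration required.
5. years in business 9 ≥ 7; seating 90 ≥ 64 → Municipal Authorization required.
6. conducts auctions; seating 90 > 88 → Auctioneer Certificate not required.
7. years in business 9 ≥ 4; is located in Zone A → exempt from Livery Certificate.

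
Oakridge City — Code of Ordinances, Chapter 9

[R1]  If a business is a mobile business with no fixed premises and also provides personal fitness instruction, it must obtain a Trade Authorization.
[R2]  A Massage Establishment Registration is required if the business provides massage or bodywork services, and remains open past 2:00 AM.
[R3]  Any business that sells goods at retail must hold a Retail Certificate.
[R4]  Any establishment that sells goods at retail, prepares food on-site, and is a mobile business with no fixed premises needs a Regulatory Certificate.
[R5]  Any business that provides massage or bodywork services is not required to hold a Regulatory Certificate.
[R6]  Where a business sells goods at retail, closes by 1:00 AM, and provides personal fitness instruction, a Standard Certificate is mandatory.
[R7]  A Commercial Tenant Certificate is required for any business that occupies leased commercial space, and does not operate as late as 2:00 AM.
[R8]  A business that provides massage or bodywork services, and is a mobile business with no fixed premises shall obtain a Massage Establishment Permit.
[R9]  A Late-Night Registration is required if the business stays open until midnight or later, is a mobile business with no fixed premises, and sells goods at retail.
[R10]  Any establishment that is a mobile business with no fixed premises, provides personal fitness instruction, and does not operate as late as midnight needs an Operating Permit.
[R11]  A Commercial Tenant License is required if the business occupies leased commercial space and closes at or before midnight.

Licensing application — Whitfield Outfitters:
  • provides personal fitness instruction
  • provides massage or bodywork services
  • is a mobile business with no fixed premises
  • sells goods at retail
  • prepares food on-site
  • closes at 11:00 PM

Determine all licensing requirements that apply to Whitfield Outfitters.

Massage Establishment Permit, Operating Permit, Retail Certificate, Standard Certificate, Trade Authorization

[R1] is a mobile business with no fixed premises; provides personal fitness instruction → Trade Authorization required.
[R2] provides massage or bodywork services; closes 11:00 PM, at/before 2:00 AM → Massage Establishment Registration not required.
[R3] sells goods at retail → Retail Certificate required.
[R4] sells goods at retail; prepares food on-site; is a mobile business with no fixed premises → Regulatory Certificate required.
[R5] provides massage or bodywork services → exempt from Regulatory Certificate.
[R6] sells goods at retail; closes 11:00 PM, at/before 1:00 AM; provides personal fitness instruction → Standard Certificate required.
[R7] is a mobile business with no fixed premises (not: occupies leased commercial space); closes 11:00 PM, at/before 2:00 AM → Commercial Tenant Certificate not required.
[R8] provides massage or bodywork services; is a mobile business with no fixed premises → Massage Establishment Permit required.
[R9] closes 11:00 PM, at/before midnight; is a mobile business with no fixed premises; sells goods at retail → Late-Night Registration not required.
[R10] is a mobile business with no fixed premises; provides personal fitness instruction; closes 11:00 PM, at/before midnight → Operating Permit required.
[R11] is a mobile business with no fixed premises (not: occupies leased commercial space); closes 11:00 PM, at/before midnight → Commercial Tenant License not required.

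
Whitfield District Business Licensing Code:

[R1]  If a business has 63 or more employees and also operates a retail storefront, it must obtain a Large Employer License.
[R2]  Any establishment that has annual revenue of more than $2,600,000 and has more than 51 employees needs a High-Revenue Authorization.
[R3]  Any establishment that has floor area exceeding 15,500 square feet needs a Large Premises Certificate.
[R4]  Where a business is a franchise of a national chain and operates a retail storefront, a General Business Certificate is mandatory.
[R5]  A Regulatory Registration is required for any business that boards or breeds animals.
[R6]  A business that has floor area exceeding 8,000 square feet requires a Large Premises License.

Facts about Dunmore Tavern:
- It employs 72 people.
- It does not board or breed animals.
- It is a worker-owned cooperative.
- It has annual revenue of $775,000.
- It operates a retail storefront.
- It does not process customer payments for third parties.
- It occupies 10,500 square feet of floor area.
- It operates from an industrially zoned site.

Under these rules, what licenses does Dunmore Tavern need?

[R1] employees 72 ≥ 63; operates a retail storefront → Large Employer License required.
[R2] revenue $775,000 ≤ $2,600,000; employees 72 > 51 → High-Revenue Authorization not required.
[R3] floor area 10,500 square feet ≤ 15,500 square feet → Large Premises Certificate not required.
[R4] is a worker-owned cooperative (not: is a franchise of a national chain); operates a retail storefront → General Business Certificate not required.
[R5] does not board or breed animals → Regulatory Registration not required.
[R6] floor area 10,500 square feet > 8,000 square feet → Large Premises License required.

Large Employer License, Large Premises License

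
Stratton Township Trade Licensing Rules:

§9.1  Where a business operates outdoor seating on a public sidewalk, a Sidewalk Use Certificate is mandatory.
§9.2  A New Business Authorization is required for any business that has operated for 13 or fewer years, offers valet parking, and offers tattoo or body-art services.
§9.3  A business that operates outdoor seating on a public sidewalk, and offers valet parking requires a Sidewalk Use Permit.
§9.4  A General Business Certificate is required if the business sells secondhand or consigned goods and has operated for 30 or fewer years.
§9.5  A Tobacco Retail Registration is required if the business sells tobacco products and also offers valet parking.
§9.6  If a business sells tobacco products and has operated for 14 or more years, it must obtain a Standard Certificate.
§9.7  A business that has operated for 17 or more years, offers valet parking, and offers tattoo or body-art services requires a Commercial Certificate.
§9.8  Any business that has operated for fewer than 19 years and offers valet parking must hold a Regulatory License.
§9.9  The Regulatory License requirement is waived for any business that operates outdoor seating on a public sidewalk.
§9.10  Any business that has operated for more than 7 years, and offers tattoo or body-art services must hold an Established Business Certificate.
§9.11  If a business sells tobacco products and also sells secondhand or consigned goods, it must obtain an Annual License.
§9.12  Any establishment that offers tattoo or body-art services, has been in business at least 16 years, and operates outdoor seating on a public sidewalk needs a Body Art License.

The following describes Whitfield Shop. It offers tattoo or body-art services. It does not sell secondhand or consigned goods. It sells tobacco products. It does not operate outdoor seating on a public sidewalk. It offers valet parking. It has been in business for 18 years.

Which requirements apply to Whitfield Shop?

§9.1 does not operate outdoor seating on a public sidewalk → Sidewalk Use Certificate not required.
§9.2 years in business 18 > 13; offers valet parking; offers tattoo or body-art services → New Business Authorization not required.
§9.3 does not operate outdoor seating on a public sidewalk; offers valet parking → Sidewalk Use Permit not required.
§9.4 does not sell secondhand or consigned goods; years in business 18 ≤ 30 → General Business Certificate not required.
§9.5 sells tobacco products; offers valet parking → Tobacco Retail Registration required.
§9.6 sells tobacco products; years in business 18 ≥ 14 → Standard Certificate required.
§9.7 years in business 18 ≥ 17; offers valet parking; offers tattoo or body-art services → Commercial Certificate required.
§9.8 years in business 18 < 19; offers valet parking → Regulatory License required.
§9.9 does not operate outdoor seating on a public sidewalk → Regulatory License exemption does not apply.
§9.10 years in business 18 > 7; offers tattoo or body-art services → Established Business Certificate required.
§9.11 sells tobacco products; does not sell secondhand or consigned goods → Annual License not required.
§9.12 offers tattoo or body-art services; years in business 18 ≥ 16; does not operate outdoor seating on a public sidewalk → Body Art License not required.

Commercial Certificate, Established Business Certificate, Regulatory License, Standard Certificate, Tobacco Retail Registration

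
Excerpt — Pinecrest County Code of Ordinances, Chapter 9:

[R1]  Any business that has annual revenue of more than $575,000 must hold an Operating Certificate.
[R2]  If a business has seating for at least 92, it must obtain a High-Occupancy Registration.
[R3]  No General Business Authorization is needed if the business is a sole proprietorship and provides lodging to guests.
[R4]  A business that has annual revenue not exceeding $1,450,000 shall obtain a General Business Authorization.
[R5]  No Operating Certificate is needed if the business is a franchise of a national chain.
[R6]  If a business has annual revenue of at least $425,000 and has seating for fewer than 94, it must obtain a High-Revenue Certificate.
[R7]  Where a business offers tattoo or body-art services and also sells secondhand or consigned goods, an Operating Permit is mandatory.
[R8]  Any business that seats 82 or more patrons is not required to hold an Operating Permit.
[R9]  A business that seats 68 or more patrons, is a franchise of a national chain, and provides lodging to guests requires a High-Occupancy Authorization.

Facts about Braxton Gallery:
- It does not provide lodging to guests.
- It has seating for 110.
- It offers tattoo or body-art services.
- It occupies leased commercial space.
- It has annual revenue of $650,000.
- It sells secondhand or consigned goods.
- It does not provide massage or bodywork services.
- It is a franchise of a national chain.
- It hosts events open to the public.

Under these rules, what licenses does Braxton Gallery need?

General Business Authorization, High-Occupancy Registration

[R1] revenue $650,000 > $575,000 → Operating Certificate required.
[R2] seating 110 ≥ 92 → High-Occupancy Registration required.
[R3] is a franchise of a national chain (not: is a sole proprietorship); does not provide lodging to guests → General Business Authorization exemption does not apply.
[R4] revenue $650,000 ≤ $1,450,000 → General Business Authorization required.
[R5] is a franchise of a national chain → exempt from Operating Certificate.
[R6] revenue $650,000 ≥ $425,000; seating 110 ≥ 94 → High-Revenue Certificate not required.
[R7] offers tattoo or body-art services; sells secondhand or consigned goods → Operating Permit required.
[R8] seating 110 ≥ 82 → exempt from Operating Permit.
[R9] seating 110 ≥ 68; is a franchise of a national chain; does not provide lodging to guests → High-Occupancy Authorization not required.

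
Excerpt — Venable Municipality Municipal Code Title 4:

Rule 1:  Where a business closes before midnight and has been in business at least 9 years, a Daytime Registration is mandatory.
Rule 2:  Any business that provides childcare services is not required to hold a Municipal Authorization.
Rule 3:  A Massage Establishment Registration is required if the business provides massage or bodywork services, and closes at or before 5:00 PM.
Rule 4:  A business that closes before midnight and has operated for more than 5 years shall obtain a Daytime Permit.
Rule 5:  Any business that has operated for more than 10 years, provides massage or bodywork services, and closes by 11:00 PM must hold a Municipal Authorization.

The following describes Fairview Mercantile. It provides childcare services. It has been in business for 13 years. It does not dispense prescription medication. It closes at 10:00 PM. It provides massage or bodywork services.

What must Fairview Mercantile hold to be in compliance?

Rule 1: closes 10:00 PM, at/before midnight; years in business 13 ≥ 9 → Daytime Registration required.
Rule 2: provides childcare services → exempt from Municipal Authorization.
Rule 3: provides massage or bodywork services; closes 10:00 PM, after 5:00 PM → Massage Establishment Registration not required.
Rule 4: closes 10:00 PM, at/before midnight; years in business 13 > 5 → Daytime Permit required.
Rule 5: years in business 13 > 10; provides massage or bodywork services; closes 10:00 PM, at/before 11:00 PM → Municipal Authorization required.

Daytime Permit, Daytime Registration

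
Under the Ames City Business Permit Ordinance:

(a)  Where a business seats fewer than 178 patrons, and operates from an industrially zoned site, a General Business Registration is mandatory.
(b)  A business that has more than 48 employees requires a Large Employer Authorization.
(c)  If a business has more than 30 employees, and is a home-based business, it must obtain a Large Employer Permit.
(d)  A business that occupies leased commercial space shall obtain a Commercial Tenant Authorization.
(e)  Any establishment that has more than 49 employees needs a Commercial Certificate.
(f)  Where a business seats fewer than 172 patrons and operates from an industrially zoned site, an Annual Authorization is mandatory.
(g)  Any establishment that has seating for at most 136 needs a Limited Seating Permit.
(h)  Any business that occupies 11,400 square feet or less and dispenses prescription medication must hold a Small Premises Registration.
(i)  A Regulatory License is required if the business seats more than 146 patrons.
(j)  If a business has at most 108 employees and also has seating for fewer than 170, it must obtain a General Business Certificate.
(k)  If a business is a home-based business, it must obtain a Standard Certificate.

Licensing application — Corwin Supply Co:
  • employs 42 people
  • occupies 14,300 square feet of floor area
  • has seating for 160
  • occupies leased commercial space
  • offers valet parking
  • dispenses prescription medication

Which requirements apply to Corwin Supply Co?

Commercial Tenant Authorization, General Business Certificate, Regulatory License

(a) seating 160 < 178; occupies leased commercial space (not: operates from an industrially zoned site) → General Business Registration not required.
(b) employees 42 ≤ 48 → Large Employer Authorization not required.
(c) employees 42 > 30; occupies leased commercial space (not: is a home-based business) → Large Employer Permit not required.
(d) occupies leased commercial space → Commercial Tenant Authorization required.
(e) employees 42 ≤ 49 → Commercial Certificate not required.
(f) seating 160 < 172; occupies leased commercial space (not: operates from an industrially zoned site) → Annual Authorization not required.
(g) seating 160 > 136 → Limited Seating Permit not required.
(h) floor area 14,300 square feet > 11,400 square feet; dispenses prescription medication → Small Premises Registration not required.
(i) seating 160 > 146 → Regulatory License required.
(j) employees 42 ≤ 108; seating 160 < 170 → General Business Certificate required.
(k) occupies leased commercial space (not: is a home-based business) → Standard Certificate not required.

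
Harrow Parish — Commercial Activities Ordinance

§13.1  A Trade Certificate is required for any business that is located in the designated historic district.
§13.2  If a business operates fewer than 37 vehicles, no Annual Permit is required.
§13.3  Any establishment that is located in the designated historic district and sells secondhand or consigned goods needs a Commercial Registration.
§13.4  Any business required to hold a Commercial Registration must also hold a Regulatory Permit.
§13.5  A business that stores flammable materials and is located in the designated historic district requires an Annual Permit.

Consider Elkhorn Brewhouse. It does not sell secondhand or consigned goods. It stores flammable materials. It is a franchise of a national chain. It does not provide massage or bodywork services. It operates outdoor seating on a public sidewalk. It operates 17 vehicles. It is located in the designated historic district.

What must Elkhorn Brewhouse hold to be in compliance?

Trade Certificate

§13.1 is located in the designated historic district → Trade Certificate required.
§13.2 vehicles 17 < 37 → exempt from Annual Permit.
§13.3 is located in the designated historic district; does not sell secondhand or consigned goods → Commercial Registration not required.
§13.4 Commercial Registration is not required → no effect.
§13.5 stores flammable materials; is located in the designated historic district → Annual Permit required.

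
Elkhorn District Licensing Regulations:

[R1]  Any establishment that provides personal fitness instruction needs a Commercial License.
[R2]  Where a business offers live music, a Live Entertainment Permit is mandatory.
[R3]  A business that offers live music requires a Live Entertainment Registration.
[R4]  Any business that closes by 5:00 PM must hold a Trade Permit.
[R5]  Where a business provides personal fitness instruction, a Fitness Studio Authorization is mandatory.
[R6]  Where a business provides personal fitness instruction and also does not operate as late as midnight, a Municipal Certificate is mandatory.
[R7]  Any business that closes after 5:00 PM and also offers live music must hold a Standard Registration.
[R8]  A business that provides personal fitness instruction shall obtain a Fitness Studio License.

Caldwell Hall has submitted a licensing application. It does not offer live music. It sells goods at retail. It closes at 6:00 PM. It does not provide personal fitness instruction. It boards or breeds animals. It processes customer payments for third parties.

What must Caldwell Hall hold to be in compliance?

None

[R1] does not provide personal fitness instruction → Commercial License not required.
[R2] does not offer live music → Live Entertainment Permit not required.
[R3] does not offer live music → Live Entertainment Registration not required.
[R4] closes 6:00 PM, after 5:00 PM → Trade Permit not required.
[R5] does not provide personal fitness instruction → Fitness Studio Authorization not required.
[R6] does not provide personal fitness instruction; closes 6:00 PM, at/before midnight → Municipal Certificate not required.
[R7] closes 6:00 PM, after 5:00 PM; does not offer live music → Standard Registration not required.
[R8] does not provide personal fitness instruction → Fitness Studio License not required.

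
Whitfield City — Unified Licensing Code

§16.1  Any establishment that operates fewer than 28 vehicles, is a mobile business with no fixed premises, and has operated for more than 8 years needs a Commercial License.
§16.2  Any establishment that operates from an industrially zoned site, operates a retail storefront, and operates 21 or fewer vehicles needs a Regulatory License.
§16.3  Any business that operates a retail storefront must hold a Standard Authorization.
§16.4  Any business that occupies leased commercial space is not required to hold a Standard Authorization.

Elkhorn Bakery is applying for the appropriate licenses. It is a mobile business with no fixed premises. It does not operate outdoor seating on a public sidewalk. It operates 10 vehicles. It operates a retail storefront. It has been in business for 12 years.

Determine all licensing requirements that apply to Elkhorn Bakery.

§16.1 vehicles 10 < 28; is a mobile business with no fixed premises; years in business 12 > 8 → Commercial License required.
§16.2 is a mobile business with no fixed premises (not: operates from an industrially zoned site); operates a retail storefront; vehicles 10 ≤ 21 → Regulatory License not required.
§16.3 operates a retail storefront → Standard Authorization required.
§16.4 is a mobile business with no fixed premises (not: occupies leased commercial space) → Standard Authorization exemption does not apply.

Commercial License, Standard Authorization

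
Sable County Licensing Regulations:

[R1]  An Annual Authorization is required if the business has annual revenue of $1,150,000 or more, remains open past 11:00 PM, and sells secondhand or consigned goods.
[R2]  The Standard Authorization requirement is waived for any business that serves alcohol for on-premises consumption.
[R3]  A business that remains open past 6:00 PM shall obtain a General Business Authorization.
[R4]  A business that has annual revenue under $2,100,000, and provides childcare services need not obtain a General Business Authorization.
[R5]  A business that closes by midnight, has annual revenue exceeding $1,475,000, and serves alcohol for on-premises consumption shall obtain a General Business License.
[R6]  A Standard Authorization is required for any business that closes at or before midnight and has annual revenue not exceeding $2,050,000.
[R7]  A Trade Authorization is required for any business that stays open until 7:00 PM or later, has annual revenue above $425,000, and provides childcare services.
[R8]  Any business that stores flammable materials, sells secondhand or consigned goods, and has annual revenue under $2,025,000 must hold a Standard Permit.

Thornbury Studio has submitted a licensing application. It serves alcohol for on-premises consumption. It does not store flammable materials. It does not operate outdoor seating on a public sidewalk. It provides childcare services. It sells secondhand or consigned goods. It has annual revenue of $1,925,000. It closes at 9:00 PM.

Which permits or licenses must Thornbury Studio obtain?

[R1] revenue $1,925,000 ≥ $1,150,000; closes 9:00 PM, at/before 11:00 PM; sells secondhand or consigned goods → Annual Authorization not required.
[R2] serves alcohol for on-premises consumption → exempt from Standard Authorization.
[R3] closes 9:00 PM, after 6:00 PM → General Business Authorization required.
[R4] revenue $1,925,000 < $2,100,000; provides childcare services → exempt from General Business Authorization.
[R5] closes 9:00 PM, at/before midnight; revenue $1,925,000 > $1,475,000; serves alcohol for on-premises consumption → General Business License required.
[R6] closes 9:00 PM, at/before midnight; revenue $1,925,000 ≤ $2,050,000 → Standard Authorization required.
[R7] closes 9:00 PM, after 7:00 PM; revenue $1,925,000 > $425,000; provides childcare services → Trade Authorization required.
[R8] does not store flammable materials; sells secondhand or consigned goods; revenue $1,925,000 < $2,025,000 → Standard Permit not required.

General Business License, Trade Authorization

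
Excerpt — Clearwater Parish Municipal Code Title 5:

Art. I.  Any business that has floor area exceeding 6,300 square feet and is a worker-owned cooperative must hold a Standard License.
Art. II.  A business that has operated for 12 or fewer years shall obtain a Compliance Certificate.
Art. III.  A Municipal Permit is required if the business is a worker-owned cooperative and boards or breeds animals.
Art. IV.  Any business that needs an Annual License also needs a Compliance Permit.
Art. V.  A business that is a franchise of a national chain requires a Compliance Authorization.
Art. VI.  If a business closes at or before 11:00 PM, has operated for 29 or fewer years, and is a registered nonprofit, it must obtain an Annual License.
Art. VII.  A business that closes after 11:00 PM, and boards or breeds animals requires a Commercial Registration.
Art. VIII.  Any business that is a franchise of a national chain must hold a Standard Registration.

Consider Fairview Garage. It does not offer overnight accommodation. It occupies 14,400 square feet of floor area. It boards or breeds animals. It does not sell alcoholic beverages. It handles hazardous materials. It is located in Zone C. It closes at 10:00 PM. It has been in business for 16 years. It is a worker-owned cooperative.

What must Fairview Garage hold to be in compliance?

Municipal Permit, Standard License

Art. I. floor area 14,400 square feet > 6,300 square feet; is a worker-owned cooperative → Standard License required.
Art. II. years in business 16 > 12 → Compliance Certificate not required.
Art. III. is a worker-owned cooperative; boards or breeds animals → Municipal Permit required.
Art. IV. Annual License is not required → no effect.
Art. V. is a worker-owned cooperative (not: is a franchise of a national chain) → Compliance Authorization not required.
Art. VI. closes 10:00 PM, at/before 11:00 PM; years in business 16 ≤ 29; is a worker-owned cooperative (not: is a registered nonprofit) → Annual License not required.
Art. VII. closes 10:00 PM, at/before 11:00 PM; boards or breeds animals → Commercial Registration not required.
Art. VIII. is a worker-owned cooperative (not: is a franchise of a national chain) → Standard Registration not required.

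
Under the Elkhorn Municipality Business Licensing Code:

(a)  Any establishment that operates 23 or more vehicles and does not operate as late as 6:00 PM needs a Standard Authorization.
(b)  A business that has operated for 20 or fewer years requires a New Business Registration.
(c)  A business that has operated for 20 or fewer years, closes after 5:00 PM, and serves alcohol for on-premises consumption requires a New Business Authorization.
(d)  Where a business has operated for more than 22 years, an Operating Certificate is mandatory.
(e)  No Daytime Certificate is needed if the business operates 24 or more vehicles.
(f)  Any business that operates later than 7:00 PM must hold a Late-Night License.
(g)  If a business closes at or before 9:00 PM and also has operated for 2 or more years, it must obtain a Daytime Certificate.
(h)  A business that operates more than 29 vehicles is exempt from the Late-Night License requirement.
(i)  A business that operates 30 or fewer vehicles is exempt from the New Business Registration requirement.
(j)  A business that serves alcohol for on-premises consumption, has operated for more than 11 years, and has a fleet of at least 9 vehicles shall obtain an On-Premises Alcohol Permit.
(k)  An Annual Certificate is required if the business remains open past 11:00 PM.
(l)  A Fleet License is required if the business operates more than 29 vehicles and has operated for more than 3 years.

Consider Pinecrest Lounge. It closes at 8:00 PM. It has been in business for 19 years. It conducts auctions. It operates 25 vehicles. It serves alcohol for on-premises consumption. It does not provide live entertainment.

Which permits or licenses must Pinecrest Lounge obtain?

(a) vehicles 25 ≥ 23; closes 8:00 PM, after 6:00 PM → Standard Authorization not required.
(b) years in business 19 ≤ 20 → New Business Registration required.
(c) years in business 19 ≤ 20; closes 8:00 PM, after 5:00 PM; serves alcohol for on-premises consumption → New Business Authorization required.
(d) years in business 19 ≤ 22 → Operating Certificate not required.
(e) vehicles 25 ≥ 24 → exempt from Daytime Certificate.
(f) closes 8:00 PM, after 7:00 PM → Late-Night License required.
(g) closes 8:00 PM, at/before 9:00 PM; years in business 19 ≥ 2 → Daytime Certificate required.
(h) vehicles 25 ≤ 29 → Late-Night License exemption does not apply.
(i) vehicles 25 ≤ 30 → exempt from New Business Registration.
(j) serves alcohol for on-premises consumption; years in business 19 > 11; vehicles 25 ≥ 9 → On-Premises Alcohol Permit required.
(k) closes 8:00 PM, at/before 11:00 PM → Annual Certificate not required.
(l) vehicles 25 ≤ 29; years in business 19 > 3 → Fleet License not required.

Late-Night License, New Business Authorization, On-Premises Alcohol Permit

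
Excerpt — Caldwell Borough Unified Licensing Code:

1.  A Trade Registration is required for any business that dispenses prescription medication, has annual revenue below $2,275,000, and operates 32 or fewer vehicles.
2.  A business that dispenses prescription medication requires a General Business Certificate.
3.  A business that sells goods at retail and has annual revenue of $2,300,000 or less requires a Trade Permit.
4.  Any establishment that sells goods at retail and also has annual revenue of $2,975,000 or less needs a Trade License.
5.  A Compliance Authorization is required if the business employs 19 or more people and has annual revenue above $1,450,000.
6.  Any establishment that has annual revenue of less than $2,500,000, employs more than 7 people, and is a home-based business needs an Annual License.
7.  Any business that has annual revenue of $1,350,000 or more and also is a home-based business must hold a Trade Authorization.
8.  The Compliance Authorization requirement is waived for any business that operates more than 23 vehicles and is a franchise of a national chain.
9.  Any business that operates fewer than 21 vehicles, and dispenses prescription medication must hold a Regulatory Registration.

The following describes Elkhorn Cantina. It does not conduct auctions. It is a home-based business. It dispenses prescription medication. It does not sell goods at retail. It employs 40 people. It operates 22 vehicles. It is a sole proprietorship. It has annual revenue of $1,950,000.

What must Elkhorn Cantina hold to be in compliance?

1. dispenses prescription medication; revenue $1,950,000 < $2,275,000; vehicles 22 ≤ 32 → Trade Registration required.
2. dispenses prescription medication → General Business Certificate required.
3. does not sell goods at retail; revenue $1,950,000 ≤ $2,300,000 → Trade Permit not required.
4. does not sell goods at retail; revenue $1,950,000 ≤ $2,975,000 → Trade License not required.
5. employees 40 ≥ 19; revenue $1,950,000 > $1,450,000 → Compliance Authorization required.
6. revenue $1,950,000 < $2,500,000; employees 40 > 7; is a home-based business → Annual License required.
7. revenue $1,950,000 ≥ $1,350,000; is a home-based business → Trade Authorization required.
8. vehicles 22 ≤ 23; is a sole proprietorship (not: is a franchise of a national chain) → Compliance Authorization exemption does not apply.
9. vehicles 22 ≥ 21; dispenses prescription medication → Regulatory Registration not required.

Annual License, Compliance Authorization, General Business Certificate, Trade Authorization, Trade Registration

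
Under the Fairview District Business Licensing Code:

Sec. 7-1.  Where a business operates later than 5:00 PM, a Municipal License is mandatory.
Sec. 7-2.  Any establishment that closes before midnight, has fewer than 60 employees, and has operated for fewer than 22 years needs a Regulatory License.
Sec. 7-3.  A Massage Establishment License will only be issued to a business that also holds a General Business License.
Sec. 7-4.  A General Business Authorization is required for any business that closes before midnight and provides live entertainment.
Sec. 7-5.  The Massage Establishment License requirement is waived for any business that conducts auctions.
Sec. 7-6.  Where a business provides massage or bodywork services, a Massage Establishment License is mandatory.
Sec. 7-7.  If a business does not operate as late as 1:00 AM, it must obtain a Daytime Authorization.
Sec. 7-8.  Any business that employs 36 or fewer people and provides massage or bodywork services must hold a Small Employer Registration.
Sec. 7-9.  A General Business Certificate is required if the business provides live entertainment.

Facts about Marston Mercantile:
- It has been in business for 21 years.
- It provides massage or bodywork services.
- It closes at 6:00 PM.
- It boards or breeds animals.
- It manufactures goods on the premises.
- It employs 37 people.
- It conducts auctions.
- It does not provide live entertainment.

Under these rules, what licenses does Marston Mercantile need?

Daytime Authorization, Municipal License, Regulatory License

Sec. 7-1. closes 6:00 PM, after 5:00 PM → Municipal License required.
Sec. 7-2. closes 6:00 PM, at/before midnight; employees 37 < 60; years in business 21 < 22 → Regulatory License required.
Sec. 7-3. Massage Establishment License is not required → no effect.
Sec. 7-4. closes 6:00 PM, at/before midnight; does not provide live entertainment → General Business Authorization not required.
Sec. 7-5. conducts auctions → exempt from Massage Establishment License.
Sec. 7-6. provides massage or bodywork services → Massage Establishment License required.
Sec. 7-7. closes 6:00 PM, at/before 1:00 AM → Daytime Authorization required.
Sec. 7-8. employees 37 > 36; provides massage or bodywork services → Small Employer Registration not required.
Sec. 7-9. does not provide live entertainment → General Business Certificate not required.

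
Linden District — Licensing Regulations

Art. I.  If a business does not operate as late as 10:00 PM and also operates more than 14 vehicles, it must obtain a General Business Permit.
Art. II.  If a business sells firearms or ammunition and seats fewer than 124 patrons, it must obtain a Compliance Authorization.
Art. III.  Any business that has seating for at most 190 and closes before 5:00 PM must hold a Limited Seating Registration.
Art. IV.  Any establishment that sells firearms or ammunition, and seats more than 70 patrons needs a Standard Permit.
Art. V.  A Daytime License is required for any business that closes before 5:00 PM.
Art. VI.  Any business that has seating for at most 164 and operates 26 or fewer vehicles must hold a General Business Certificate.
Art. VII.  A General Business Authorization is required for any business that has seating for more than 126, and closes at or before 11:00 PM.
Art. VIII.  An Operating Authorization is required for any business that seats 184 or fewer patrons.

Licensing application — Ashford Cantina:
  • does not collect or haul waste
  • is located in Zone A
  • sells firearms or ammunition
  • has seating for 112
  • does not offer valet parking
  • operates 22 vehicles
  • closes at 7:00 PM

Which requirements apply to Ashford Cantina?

Art. I. closes 7:00 PM, at/before 10:00 PM; vehicles 22 > 14 → General Business Permit required.
Art. II. sells firearms or ammunition; seating 112 < 124 → Compliance Authorization required.
Art. III. seating 112 ≤ 190; closes 7:00 PM, after 5:00 PM → Limited Seating Registration not required.
Art. IV. sells firearms or ammunition; seating 112 > 70 → Standard Permit required.
Art. V. closes 7:00 PM, after 5:00 PM → Daytime License not required.
Art. VI. seating 112 ≤ 164; vehicles 22 ≤ 26 → General Business Certificate required.
Art. VII. seating 112 ≤ 126; closes 7:00 PM, at/before 11:00 PM → General Business Authorization not required.
Art. VIII. seating 112 ≤ 184 → Operating Authorization required.

Compliance Authorization, General Business Certificate, General Business Permit, Operating Authorization, Standard Permit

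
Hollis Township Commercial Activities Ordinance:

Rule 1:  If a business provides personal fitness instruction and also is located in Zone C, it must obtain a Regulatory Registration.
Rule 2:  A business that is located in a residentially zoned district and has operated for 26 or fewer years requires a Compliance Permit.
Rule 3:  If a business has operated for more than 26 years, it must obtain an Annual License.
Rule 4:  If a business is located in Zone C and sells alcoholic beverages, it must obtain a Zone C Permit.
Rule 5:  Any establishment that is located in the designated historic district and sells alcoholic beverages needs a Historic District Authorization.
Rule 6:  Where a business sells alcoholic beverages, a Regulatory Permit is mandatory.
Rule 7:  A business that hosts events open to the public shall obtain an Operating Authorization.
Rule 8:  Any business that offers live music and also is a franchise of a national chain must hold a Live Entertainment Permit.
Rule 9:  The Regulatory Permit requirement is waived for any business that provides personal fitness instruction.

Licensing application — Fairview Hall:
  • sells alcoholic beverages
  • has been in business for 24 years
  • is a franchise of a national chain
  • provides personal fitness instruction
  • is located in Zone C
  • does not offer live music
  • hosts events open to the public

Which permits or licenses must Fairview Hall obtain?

Rule 1: provides personal fitness instruction; is located in Zone C → Regulatory Registration required.
Rule 2: is located in Zone C (not: is located in a residentially zoned district); years in business 24 ≤ 26 → Compliance Permit not required.
Rule 3: years in business 24 ≤ 26 → Annual License not required.
Rule 4: is located in Zone C; sells alcoholic beverages → Zone C Permit required.
Rule 5: is located in Zone C (not: is located in the designated historic district); sells alcoholic beverages → Historic District Authorization not required.
Rule 6: sells alcoholic beverages → Regulatory Permit required.
Rule 7: hosts events open to the public → Operating Authorization required.
Rule 8: does not offer live music; is a franchise of a national chain → Live Entertainment Permit not required.
Rule 9: provides personal fitness instruction → exempt from Regulatory Permit.

Operating Authorization, Regulatory Registration, Zone C Permit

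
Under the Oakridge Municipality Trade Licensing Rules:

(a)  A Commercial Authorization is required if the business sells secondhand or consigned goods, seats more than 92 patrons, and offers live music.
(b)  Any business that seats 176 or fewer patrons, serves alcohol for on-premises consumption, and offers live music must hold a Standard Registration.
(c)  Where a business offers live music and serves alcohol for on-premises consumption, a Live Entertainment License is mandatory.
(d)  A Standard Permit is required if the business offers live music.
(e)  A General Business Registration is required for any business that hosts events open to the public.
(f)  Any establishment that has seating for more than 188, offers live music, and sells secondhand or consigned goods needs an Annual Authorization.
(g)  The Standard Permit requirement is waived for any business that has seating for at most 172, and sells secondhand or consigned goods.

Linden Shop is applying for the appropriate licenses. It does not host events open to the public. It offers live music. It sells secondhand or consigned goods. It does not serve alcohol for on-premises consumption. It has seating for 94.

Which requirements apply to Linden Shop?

(a) sells secondhand or consigned goods; seating 94 > 92; offers live music → Commercial Authorization required.
(b) seating 94 ≤ 176; does not serve alcohol for on-premises consumption; offers live music → Standard Registration not required.
(c) offers live music; does not serve alcohol for on-premises consumption → Live Entertainment License not required.
(d) offers live music → Standard Permit required.
(e) does not host events open to the public → General Business Registration not required.
(f) seating 94 ≤ 188; offers live music; sells secondhand or consigned goods → Annual Authorization not required.
(g) seating 94 ≤ 172; sells secondhand or consigned goods → exempt from Standard Permit.

Commercial Authorization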